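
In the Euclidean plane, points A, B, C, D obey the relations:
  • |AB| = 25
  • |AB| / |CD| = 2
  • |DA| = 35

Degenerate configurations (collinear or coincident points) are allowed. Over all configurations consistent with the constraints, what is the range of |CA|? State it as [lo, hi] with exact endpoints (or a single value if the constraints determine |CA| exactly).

|AB| ∈ {25}
|AD| ∈ {35}
|CD| ∈ {25/2}
|BD| ∈ [10, 60]
|AC| ∈ [45/2, 95/2]
|BC| ∈ [0, 145/2]

|CA| ∈ [45/2, 95/2]  (≈ [22.5000, 47.5000])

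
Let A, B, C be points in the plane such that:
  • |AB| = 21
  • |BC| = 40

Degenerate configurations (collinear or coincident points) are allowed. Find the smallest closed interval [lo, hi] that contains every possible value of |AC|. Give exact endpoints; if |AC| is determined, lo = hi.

|AC| ∈ [19, 61]  (≈ [19.0000, 61.0000])

|AB| ∈ {21}
|BC| ∈ {40}
|AC| ∈ [19, 61]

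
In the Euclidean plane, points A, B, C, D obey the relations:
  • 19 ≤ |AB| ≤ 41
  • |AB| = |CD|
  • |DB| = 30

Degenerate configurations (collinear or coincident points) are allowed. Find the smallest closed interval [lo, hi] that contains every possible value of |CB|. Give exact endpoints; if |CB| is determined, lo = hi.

|CB| ∈ [0, 71]  (≈ [0.0000, 71.0000])

|AB| ∈ [19, 41]
|BD| ∈ {30}
|CD| ∈ [19, 41]
|AD| ∈ [0, 71]
|BC| ∈ [0, 71]
|AC| ∈ [0, 112]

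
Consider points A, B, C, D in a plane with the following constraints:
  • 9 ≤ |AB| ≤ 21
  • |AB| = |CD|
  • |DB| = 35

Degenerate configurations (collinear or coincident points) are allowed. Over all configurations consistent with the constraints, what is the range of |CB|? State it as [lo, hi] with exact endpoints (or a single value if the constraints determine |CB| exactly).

|AB| ∈ [9, 21]
|BD| ∈ {35}
|CD| ∈ [9, 21]
|AD| ∈ [14, 56]
|BC| ∈ [14, 56]
|AC| ∈ [0, 77]

|CB| ∈ [14, 56]  (≈ [14.0000, 56.0000])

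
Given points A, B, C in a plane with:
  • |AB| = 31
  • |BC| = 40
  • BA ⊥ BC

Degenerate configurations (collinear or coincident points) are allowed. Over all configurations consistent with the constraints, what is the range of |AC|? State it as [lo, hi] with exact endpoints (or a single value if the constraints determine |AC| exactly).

|AC| = √(2561)  (≈ 50.6063)

|AB| ∈ {31}
|BC| ∈ {40}
|AC| ∈ {√(2561)}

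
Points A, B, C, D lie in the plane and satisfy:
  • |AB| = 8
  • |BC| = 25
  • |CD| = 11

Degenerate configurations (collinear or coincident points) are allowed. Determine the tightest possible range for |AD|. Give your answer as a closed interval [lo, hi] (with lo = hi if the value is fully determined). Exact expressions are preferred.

|AD| ∈ [6, 44]  (≈ [6.0000, 44.0000])

|AB| ∈ {8}
|BC| ∈ {25}
|CD| ∈ {11}
|AC| ∈ [17, 33]
|BD| ∈ [14, 36]
|AD| ∈ [6, 44]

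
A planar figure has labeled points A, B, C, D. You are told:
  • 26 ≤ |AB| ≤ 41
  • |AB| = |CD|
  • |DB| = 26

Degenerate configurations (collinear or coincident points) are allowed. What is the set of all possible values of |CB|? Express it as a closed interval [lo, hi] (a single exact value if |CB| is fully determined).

|AB| ∈ [26, 41]
|BD| ∈ {26}
|CD| ∈ [26, 41]
|AD| ∈ [0, 67]
|BC| ∈ [0, 67]
|AC| ∈ [0, 108]

|CB| ∈ [0, 67]  (≈ [0.0000, 67.0000])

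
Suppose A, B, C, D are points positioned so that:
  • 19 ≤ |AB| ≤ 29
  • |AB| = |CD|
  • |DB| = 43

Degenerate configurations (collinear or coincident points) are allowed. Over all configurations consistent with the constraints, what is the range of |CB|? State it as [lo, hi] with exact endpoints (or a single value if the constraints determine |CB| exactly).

|AB| ∈ [19, 29]
|BD| ∈ {43}
|CD| ∈ [19, 29]
|AD| ∈ [14, 72]
|BC| ∈ [14, 72]
|AC| ∈ [0, 101]

|CB| ∈ [14, 72]  (≈ [14.0000, 72.0000])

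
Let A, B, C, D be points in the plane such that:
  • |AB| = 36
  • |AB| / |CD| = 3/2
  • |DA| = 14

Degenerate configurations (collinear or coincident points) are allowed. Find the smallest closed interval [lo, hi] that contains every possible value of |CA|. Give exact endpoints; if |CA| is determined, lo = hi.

|CA| ∈ [10, 38]  (≈ [10.0000, 38.0000])

|AB| ∈ {36}
|AD| ∈ {14}
|CD| ∈ {24}
|BD| ∈ [22, 50]
|AC| ∈ [10, 38]
|BC| ∈ [0, 74]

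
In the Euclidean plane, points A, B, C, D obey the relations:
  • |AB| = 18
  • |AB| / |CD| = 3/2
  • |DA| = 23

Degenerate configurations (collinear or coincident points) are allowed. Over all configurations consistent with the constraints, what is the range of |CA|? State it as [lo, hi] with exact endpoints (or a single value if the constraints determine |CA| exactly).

|AB| ∈ {18}
|AD| ∈ {23}
|CD| ∈ {12}
|BD| ∈ [5, 41]
|AC| ∈ [11, 35]
|BC| ∈ [0, 53]

|CA| ∈ [11, 35]  (≈ [11.0000, 35.0000])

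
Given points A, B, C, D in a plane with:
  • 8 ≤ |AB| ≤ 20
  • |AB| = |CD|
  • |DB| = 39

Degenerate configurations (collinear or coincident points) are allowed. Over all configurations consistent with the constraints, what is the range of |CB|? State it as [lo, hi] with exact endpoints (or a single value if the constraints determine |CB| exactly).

|AB| ∈ [8, 20]
|BD| ∈ {39}
|CD| ∈ [8, 20]
|AD| ∈ [19, 59]
|BC| ∈ [19, 59]
|AC| ∈ [0, 79]

|CB| ∈ [19, 59]  (≈ [19.0000, 59.0000])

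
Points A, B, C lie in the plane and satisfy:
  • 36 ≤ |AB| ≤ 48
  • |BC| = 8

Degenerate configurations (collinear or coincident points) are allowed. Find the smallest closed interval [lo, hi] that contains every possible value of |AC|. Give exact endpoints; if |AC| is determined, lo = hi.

|AB| ∈ [36, 48]
|BC| ∈ {8}
|AC| ∈ [28, 56]

|AC| ∈ [28, 56]  (≈ [28.0000, 56.0000])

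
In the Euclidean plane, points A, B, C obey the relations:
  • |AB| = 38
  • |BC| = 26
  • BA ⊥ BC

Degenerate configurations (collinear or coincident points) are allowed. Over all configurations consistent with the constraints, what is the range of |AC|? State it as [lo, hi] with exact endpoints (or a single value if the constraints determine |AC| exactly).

|AB| ∈ {38}
|BC| ∈ {26}
|AC| ∈ {2·√(530)}

|AC| = 2·√(530)  (≈ 46.0435)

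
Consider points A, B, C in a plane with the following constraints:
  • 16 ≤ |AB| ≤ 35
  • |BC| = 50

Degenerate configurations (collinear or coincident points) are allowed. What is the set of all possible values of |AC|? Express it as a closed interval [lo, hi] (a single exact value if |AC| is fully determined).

|AB| ∈ [16, 35]
|BC| ∈ {50}
|AC| ∈ [15, 85]

|AC| ∈ [15, 85]  (≈ [15.0000, 85.0000])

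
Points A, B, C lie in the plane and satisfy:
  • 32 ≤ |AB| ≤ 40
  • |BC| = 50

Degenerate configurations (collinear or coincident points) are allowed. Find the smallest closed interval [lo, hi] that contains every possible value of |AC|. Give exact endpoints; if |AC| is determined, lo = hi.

|AB| ∈ [32, 40]
|BC| ∈ {50}
|AC| ∈ [10, 90]

|AC| ∈ [10, 90]  (≈ [10.0000, 90.0000])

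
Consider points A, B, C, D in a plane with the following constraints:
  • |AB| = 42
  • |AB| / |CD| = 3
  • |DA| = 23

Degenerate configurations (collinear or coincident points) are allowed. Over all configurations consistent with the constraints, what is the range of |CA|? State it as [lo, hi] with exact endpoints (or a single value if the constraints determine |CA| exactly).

|AB| ∈ {42}
|AD| ∈ {23}
|CD| ∈ {14}
|BD| ∈ [19, 65]
|AC| ∈ [9, 37]
|BC| ∈ [5, 79]

|CA| ∈ [9, 37]  (≈ [9.0000, 37.0000])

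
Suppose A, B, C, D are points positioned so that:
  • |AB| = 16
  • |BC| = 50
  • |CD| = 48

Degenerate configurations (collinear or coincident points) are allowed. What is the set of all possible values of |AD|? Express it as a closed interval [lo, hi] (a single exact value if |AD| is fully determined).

|AD| ∈ [0, 114]  (≈ [0.0000, 114.0000])

|AB| ∈ {16}
|BC| ∈ {50}
|CD| ∈ {48}
|AC| ∈ [34, 66]
|BD| ∈ [2, 98]
|AD| ∈ [0, 114]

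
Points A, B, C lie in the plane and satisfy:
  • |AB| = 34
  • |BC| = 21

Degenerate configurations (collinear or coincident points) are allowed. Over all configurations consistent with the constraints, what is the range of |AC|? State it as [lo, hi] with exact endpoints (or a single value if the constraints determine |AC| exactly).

|AB| ∈ {34}
|BC| ∈ {21}
|AC| ∈ [13, 55]

|AC| ∈ [13, 55]  (≈ [13.0000, 55.0000])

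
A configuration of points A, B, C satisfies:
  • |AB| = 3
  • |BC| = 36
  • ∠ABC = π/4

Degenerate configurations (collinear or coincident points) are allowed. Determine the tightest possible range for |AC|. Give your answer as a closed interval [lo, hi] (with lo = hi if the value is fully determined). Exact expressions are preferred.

|AC| = 3·√(145 - 12·√(2))  (≈ 33.9450)

|AB| ∈ {3}
|BC| ∈ {36}
|AC| ∈ {3·√(145 - 12·√(2))}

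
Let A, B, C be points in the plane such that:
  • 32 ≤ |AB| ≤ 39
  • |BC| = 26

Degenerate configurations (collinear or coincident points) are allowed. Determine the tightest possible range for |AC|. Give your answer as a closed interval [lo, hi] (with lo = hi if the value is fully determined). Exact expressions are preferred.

|AB| ∈ [32, 39]
|BC| ∈ {26}
|AC| ∈ [6, 65]

|AC| ∈ [6, 65]  (≈ [6.0000, 65.0000])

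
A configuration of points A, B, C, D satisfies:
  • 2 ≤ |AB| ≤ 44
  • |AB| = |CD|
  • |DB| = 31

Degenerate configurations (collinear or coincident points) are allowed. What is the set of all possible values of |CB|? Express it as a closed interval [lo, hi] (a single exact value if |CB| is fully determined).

|AB| ∈ [2, 44]
|BD| ∈ {31}
|CD| ∈ [2, 44]
|AD| ∈ [0, 75]
|BC| ∈ [0, 75]
|AC| ∈ [0, 119]

|CB| ∈ [0, 75]  (≈ [0.0000, 75.0000])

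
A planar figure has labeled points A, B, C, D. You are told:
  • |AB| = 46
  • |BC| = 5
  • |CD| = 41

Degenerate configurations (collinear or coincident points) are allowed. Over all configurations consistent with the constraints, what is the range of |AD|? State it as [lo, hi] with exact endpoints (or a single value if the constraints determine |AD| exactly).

|AB| ∈ {46}
|BC| ∈ {5}
|CD| ∈ {41}
|AC| ∈ [41, 51]
|BD| ∈ [36, 46]
|AD| ∈ [0, 92]

|AD| ∈ [0, 92]  (≈ [0.0000, 92.0000])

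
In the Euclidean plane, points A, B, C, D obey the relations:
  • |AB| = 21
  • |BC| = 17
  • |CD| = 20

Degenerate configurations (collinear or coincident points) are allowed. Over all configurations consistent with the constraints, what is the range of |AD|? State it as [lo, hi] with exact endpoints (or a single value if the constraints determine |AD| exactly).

|AD| ∈ [0, 58]  (≈ [0.0000, 58.0000])

|AB| ∈ {21}
|BC| ∈ {17}
|CD| ∈ {20}
|AC| ∈ [4, 38]
|BD| ∈ [3, 37]
|AD| ∈ [0, 58]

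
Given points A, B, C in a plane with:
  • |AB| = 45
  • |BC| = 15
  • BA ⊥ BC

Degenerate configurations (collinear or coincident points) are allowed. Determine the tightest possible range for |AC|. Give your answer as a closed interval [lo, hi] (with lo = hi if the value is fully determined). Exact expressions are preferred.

|AC| = 15·√(10)  (≈ 47.4342)

|AB| ∈ {45}
|BC| ∈ {15}
|AC| ∈ {15·√(10)}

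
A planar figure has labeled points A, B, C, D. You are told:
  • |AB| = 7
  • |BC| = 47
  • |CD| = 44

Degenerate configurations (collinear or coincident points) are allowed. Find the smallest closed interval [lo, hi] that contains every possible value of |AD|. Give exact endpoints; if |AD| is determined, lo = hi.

|AD| ∈ [0, 98]  (≈ [0.0000, 98.0000])

|AB| ∈ {7}
|BC| ∈ {47}
|CD| ∈ {44}
|AC| ∈ [40, 54]
|BD| ∈ [3, 91]
|AD| ∈ [0, 98]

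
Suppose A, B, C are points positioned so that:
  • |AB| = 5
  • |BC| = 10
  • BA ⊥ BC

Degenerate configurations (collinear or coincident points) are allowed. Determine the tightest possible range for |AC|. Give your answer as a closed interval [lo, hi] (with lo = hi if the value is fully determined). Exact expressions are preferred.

|AC| = 5·√(5)  (≈ 11.1803)

|AB| ∈ {5}
|BC| ∈ {10}
|AC| ∈ {5·√(5)}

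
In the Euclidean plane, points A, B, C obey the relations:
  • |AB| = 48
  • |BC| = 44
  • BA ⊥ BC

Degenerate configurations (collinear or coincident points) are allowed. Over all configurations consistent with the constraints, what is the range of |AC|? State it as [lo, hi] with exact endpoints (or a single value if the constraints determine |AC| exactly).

|AB| ∈ {48}
|BC| ∈ {44}
|AC| ∈ {4·√(265)}

|AC| = 4·√(265)  (≈ 65.1153)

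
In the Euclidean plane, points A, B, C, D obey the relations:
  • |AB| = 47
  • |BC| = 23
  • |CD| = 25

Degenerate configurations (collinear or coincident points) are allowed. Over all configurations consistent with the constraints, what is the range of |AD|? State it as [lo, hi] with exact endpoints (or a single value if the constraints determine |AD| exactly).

|AD| ∈ [0, 95]  (≈ [0.0000, 95.0000])

|AB| ∈ {47}
|BC| ∈ {23}
|CD| ∈ {25}
|AC| ∈ [24, 70]
|BD| ∈ [2, 48]
|AD| ∈ [0, 95]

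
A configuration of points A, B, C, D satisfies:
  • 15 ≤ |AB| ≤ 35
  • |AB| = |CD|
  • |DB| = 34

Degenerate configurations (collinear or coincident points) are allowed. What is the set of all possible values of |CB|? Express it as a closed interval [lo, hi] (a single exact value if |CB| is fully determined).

|CB| ∈ [0, 69]  (≈ [0.0000, 69.0000])

|AB| ∈ [15, 35]
|BD| ∈ {34}
|CD| ∈ [15, 35]
|AD| ∈ [0, 69]
|BC| ∈ [0, 69]
|AC| ∈ [0, 104]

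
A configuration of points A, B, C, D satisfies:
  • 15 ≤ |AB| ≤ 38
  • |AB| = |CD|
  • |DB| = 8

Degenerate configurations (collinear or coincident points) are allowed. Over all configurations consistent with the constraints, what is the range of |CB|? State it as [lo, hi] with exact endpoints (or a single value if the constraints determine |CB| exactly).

|CB| ∈ [7, 46]  (≈ [7.0000, 46.0000])

|AB| ∈ [15, 38]
|BD| ∈ {8}
|CD| ∈ [15, 38]
|AD| ∈ [7, 46]
|BC| ∈ [7, 46]
|AC| ∈ [0, 84]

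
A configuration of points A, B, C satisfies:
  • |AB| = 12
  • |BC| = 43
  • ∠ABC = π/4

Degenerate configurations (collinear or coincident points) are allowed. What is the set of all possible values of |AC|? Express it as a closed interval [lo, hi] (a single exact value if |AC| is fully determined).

|AC| = √(1993 - 516·√(2))  (≈ 35.5425)

|AB| ∈ {12}
|BC| ∈ {43}
|AC| ∈ {√(1993 - 516·√(2))}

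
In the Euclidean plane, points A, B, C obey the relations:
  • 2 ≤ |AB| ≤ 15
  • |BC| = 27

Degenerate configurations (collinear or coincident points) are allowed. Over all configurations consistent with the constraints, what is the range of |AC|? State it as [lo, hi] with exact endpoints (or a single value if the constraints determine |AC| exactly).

|AC| ∈ [12, 42]  (≈ [12.0000, 42.0000])

|AB| ∈ [2, 15]
|BC| ∈ {27}
|AC| ∈ [12, 42]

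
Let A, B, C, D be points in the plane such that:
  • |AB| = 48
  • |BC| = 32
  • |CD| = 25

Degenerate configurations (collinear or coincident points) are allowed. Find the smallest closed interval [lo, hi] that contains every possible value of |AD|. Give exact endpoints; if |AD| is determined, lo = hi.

|AD| ∈ [0, 105]  (≈ [0.0000, 105.0000])

|AB| ∈ {48}
|BC| ∈ {32}
|CD| ∈ {25}
|AC| ∈ [16, 80]
|BD| ∈ [7, 57]
|AD| ∈ [0, 105]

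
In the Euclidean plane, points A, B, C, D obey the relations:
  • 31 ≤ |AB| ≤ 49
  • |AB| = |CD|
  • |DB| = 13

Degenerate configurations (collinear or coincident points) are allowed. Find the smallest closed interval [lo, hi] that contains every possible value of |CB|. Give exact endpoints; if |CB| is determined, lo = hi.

|AB| ∈ [31, 49]
|BD| ∈ {13}
|CD| ∈ [31, 49]
|AD| ∈ [18, 62]
|BC| ∈ [18, 62]
|AC| ∈ [0, 111]

|CB| ∈ [18, 62]  (≈ [18.0000, 62.0000])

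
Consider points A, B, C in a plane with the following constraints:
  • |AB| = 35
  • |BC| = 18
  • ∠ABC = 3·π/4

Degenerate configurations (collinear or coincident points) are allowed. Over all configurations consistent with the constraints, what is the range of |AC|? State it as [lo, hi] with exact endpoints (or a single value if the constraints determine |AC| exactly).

|AC| = √(630·√(2) + 1549)  (≈ 49.3959)

|AB| ∈ {35}
|BC| ∈ {18}
|AC| ∈ {√(630·√(2) + 1549)}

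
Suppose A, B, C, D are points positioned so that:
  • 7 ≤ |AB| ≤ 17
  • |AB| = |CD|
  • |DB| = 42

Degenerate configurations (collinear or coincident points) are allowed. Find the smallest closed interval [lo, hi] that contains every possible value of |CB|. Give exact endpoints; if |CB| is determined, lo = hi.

|AB| ∈ [7, 17]
|BD| ∈ {42}
|CD| ∈ [7, 17]
|AD| ∈ [25, 59]
|BC| ∈ [25, 59]
|AC| ∈ [8, 76]

|CB| ∈ [25, 59]  (≈ [25.0000, 59.0000])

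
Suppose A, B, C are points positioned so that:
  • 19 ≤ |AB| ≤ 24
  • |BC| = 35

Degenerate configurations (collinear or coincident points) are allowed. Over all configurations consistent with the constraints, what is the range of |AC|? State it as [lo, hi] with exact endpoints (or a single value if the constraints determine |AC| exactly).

|AB| ∈ [19, 24]
|BC| ∈ {35}
|AC| ∈ [11, 59]

|AC| ∈ [11, 59]  (≈ [11.0000, 59.0000])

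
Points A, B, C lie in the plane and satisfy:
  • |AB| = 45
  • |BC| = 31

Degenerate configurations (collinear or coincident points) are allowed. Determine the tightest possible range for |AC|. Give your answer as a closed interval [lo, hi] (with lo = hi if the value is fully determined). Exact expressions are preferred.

|AC| ∈ [14, 76]  (≈ [14.0000, 76.0000])

|AB| ∈ {45}
|BC| ∈ {31}
|AC| ∈ [14, 76]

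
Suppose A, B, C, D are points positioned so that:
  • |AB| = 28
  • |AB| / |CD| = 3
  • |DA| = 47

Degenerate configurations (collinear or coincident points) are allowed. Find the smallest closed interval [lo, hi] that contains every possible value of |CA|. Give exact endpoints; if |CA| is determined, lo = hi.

|AB| ∈ {28}
|AD| ∈ {47}
|CD| ∈ {28/3}
|BD| ∈ [19, 75]
|AC| ∈ [113/3, 169/3]
|BC| ∈ [29/3, 253/3]

|CA| ∈ [113/3, 169/3]  (≈ [37.6667, 56.3333])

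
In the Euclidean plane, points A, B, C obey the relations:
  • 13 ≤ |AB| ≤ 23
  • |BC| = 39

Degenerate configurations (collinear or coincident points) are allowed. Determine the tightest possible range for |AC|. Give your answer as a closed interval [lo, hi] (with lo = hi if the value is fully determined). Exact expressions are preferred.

|AC| ∈ [16, 62]  (≈ [16.0000, 62.0000])

|AB| ∈ [13, 23]
|BC| ∈ {39}
|AC| ∈ [16, 62]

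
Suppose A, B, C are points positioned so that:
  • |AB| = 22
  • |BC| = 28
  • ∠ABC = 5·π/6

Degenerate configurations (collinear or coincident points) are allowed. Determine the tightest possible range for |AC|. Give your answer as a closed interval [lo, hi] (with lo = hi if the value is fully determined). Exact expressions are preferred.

|AC| = 2·√(154·√(3) + 317)  (≈ 48.3213)

|AB| ∈ {22}
|BC| ∈ {28}
|AC| ∈ {2·√(154·√(3) + 317)}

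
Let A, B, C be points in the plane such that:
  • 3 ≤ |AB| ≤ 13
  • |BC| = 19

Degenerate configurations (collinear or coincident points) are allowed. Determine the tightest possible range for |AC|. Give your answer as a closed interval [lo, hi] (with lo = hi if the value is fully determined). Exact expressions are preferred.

|AC| ∈ [6, 32]  (≈ [6.0000, 32.0000])

|AB| ∈ [3, 13]
|BC| ∈ {19}
|AC| ∈ [6, 32]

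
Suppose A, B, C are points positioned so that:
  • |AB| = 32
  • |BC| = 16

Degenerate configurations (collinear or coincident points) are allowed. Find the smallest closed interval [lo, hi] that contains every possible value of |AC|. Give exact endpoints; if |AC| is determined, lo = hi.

|AB| ∈ {32}
|BC| ∈ {16}
|AC| ∈ [16, 48]

|AC| ∈ [16, 48]  (≈ [16.0000, 48.0000])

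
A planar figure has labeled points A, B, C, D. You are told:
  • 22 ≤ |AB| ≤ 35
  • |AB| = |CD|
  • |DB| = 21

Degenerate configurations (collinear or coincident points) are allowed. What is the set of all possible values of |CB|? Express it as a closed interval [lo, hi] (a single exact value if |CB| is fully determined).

|CB| ∈ [1, 56]  (≈ [1.0000, 56.0000])

|AB| ∈ [22, 35]
|BD| ∈ {21}
|CD| ∈ [22, 35]
|AD| ∈ [1, 56]
|BC| ∈ [1, 56]
|AC| ∈ [0, 91]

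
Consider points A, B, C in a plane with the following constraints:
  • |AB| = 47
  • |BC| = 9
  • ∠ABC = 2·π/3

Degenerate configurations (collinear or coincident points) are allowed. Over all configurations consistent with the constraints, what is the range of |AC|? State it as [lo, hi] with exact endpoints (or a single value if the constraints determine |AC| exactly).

|AC| = √(2713)  (≈ 52.0865)

|AB| ∈ {47}
|BC| ∈ {9}
|AC| ∈ {√(2713)}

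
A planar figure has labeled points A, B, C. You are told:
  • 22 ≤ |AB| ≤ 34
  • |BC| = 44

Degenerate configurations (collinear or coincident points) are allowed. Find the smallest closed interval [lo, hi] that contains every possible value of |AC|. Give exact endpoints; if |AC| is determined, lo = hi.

|AC| ∈ [10, 78]  (≈ [10.0000, 78.0000])

|AB| ∈ [22, 34]
|BC| ∈ {44}
|AC| ∈ [10, 78]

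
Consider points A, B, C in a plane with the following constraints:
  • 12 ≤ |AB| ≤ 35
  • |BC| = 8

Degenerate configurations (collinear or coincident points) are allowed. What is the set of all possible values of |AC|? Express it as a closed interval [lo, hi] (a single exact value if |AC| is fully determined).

|AB| ∈ [12, 35]
|BC| ∈ {8}
|AC| ∈ [4, 43]

|AC| ∈ [4, 43]  (≈ [4.0000, 43.0000])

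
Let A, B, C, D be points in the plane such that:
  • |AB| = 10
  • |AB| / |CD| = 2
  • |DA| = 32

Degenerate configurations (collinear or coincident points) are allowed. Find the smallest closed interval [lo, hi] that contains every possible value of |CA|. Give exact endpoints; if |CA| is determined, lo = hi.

|AB| ∈ {10}
|AD| ∈ {32}
|CD| ∈ {5}
|BD| ∈ [22, 42]
|AC| ∈ [27, 37]
|BC| ∈ [17, 47]

|CA| ∈ [27, 37]  (≈ [27.0000, 37.0000])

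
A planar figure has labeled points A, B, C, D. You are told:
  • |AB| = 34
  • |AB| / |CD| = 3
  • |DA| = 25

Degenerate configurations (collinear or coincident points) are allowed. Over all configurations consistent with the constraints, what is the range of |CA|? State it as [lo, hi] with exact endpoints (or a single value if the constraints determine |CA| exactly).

|AB| ∈ {34}
|AD| ∈ {25}
|CD| ∈ {34/3}
|BD| ∈ [9, 59]
|AC| ∈ [41/3, 109/3]
|BC| ∈ [0, 211/3]

|CA| ∈ [41/3, 109/3]  (≈ [13.6667, 36.3333])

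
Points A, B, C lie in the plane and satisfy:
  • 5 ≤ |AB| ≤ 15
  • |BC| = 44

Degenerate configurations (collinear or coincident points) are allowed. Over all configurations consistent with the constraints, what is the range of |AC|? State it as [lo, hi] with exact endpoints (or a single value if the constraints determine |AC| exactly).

|AB| ∈ [5, 15]
|BC| ∈ {44}
|AC| ∈ [29, 59]

|AC| ∈ [29, 59]  (≈ [29.0000, 59.0000])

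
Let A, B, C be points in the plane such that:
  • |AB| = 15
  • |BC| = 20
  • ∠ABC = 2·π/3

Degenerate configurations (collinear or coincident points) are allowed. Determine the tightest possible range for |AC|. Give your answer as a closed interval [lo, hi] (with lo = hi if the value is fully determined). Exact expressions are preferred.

|AB| ∈ {15}
|BC| ∈ {20}
|AC| ∈ {5·√(37)}

|AC| = 5·√(37)  (≈ 30.4138)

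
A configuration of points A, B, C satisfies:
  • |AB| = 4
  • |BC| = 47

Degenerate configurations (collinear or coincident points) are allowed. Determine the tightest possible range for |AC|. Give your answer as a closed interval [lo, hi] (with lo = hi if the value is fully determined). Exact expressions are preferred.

|AB| ∈ {4}
|BC| ∈ {47}
|AC| ∈ [43, 51]

|AC| ∈ [43, 51]  (≈ [43.0000, 51.0000])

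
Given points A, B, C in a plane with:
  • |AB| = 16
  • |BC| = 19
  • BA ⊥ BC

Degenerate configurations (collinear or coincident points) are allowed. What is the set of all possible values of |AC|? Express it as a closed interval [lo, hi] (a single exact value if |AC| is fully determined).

|AC| = √(617)  (≈ 24.8395)

|AB| ∈ {16}
|BC| ∈ {19}
|AC| ∈ {√(617)}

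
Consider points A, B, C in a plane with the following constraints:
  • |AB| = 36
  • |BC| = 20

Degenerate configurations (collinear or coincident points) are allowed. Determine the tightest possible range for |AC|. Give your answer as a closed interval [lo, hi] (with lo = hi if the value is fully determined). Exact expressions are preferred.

|AC| ∈ [16, 56]  (≈ [16.0000, 56.0000])

|AB| ∈ {36}
|BC| ∈ {20}
|AC| ∈ [16, 56]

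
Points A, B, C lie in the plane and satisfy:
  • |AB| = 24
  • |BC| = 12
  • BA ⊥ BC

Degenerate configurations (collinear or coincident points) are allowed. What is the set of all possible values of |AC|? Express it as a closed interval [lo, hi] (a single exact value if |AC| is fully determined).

|AC| = 12·√(5)  (≈ 26.8328)

|AB| ∈ {24}
|BC| ∈ {12}
|AC| ∈ {12·√(5)}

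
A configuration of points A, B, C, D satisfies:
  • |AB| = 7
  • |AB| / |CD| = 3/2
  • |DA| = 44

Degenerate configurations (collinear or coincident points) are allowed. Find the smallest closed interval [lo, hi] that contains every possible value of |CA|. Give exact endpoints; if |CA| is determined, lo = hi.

|AB| ∈ {7}
|AD| ∈ {44}
|CD| ∈ {14/3}
|BD| ∈ [37, 51]
|AC| ∈ [118/3, 146/3]
|BC| ∈ [97/3, 167/3]

|CA| ∈ [118/3, 146/3]  (≈ [39.3333, 48.6667])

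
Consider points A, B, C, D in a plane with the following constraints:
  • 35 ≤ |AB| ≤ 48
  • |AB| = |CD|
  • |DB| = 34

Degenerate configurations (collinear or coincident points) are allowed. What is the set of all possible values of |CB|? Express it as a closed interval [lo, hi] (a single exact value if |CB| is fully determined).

|AB| ∈ [35, 48]
|BD| ∈ {34}
|CD| ∈ [35, 48]
|AD| ∈ [1, 82]
|BC| ∈ [1, 82]
|AC| ∈ [0, 130]

|CB| ∈ [1, 82]  (≈ [1.0000, 82.0000])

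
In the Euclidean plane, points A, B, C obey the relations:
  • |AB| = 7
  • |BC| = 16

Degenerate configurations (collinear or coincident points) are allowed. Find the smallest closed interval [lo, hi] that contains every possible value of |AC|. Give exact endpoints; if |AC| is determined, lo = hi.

|AC| ∈ [9, 23]  (≈ [9.0000, 23.0000])

|AB| ∈ {7}
|BC| ∈ {16}
|AC| ∈ [9, 23]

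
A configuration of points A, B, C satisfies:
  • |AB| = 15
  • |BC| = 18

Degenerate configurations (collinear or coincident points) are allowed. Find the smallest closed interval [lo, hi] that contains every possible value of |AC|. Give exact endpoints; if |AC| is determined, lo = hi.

|AB| ∈ {15}
|BC| ∈ {18}
|AC| ∈ [3, 33]

|AC| ∈ [3, 33]  (≈ [3.0000, 33.0000])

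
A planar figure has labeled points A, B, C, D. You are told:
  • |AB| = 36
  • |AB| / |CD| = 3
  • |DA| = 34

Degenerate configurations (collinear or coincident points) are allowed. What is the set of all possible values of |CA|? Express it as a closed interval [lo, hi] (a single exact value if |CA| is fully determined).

|AB| ∈ {36}
|AD| ∈ {34}
|CD| ∈ {12}
|BD| ∈ [2, 70]
|AC| ∈ [22, 46]
|BC| ∈ [0, 82]

|CA| ∈ [22, 46]  (≈ [22.0000, 46.0000])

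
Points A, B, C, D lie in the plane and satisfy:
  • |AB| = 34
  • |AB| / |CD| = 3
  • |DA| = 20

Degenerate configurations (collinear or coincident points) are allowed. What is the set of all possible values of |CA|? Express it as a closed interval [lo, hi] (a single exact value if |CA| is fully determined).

|AB| ∈ {34}
|AD| ∈ {20}
|CD| ∈ {34/3}
|BD| ∈ [14, 54]
|AC| ∈ [26/3, 94/3]
|BC| ∈ [8/3, 196/3]

|CA| ∈ [26/3, 94/3]  (≈ [8.6667, 31.3333])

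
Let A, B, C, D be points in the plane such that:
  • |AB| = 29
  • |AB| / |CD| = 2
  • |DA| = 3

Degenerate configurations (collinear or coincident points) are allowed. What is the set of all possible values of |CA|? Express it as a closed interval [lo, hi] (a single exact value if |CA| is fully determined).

|CA| ∈ [23/2, 35/2]  (≈ [11.5000, 17.5000])

|AB| ∈ {29}
|AD| ∈ {3}
|CD| ∈ {29/2}
|BD| ∈ [26, 32]
|AC| ∈ [23/2, 35/2]
|BC| ∈ [23/2, 93/2]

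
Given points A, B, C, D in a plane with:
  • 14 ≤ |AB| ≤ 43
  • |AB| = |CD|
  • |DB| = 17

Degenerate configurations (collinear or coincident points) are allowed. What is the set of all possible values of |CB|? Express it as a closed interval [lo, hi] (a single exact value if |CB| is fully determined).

|CB| ∈ [0, 60]  (≈ [0.0000, 60.0000])

|AB| ∈ [14, 43]
|BD| ∈ {17}
|CD| ∈ [14, 43]
|AD| ∈ [0, 60]
|BC| ∈ [0, 60]
|AC| ∈ [0, 103]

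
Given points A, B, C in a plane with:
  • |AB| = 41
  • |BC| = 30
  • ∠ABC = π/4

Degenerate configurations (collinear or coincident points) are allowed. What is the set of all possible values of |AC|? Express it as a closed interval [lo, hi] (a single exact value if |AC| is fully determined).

|AC| = √(2581 - 1230·√(2))  (≈ 29.0089)

|AB| ∈ {41}
|BC| ∈ {30}
|AC| ∈ {√(2581 - 1230·√(2))}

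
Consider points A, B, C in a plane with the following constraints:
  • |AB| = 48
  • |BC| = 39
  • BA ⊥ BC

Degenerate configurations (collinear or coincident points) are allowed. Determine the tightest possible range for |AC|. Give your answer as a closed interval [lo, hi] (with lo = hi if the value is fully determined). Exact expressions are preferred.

|AB| ∈ {48}
|BC| ∈ {39}
|AC| ∈ {15·√(17)}

|AC| = 15·√(17)  (≈ 61.8466)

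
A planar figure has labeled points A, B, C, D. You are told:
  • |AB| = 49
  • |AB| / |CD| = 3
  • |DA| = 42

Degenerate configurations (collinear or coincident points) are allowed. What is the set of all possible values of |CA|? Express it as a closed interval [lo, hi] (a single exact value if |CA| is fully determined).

|AB| ∈ {49}
|AD| ∈ {42}
|CD| ∈ {49/3}
|BD| ∈ [7, 91]
|AC| ∈ [77/3, 175/3]
|BC| ∈ [0, 322/3]

|CA| ∈ [77/3, 175/3]  (≈ [25.6667, 58.3333])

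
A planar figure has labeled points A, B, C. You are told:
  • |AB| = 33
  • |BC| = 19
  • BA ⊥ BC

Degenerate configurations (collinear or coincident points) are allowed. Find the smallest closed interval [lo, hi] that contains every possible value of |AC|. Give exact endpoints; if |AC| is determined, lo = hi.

|AC| = 5·√(58)  (≈ 38.0789)

|AB| ∈ {33}
|BC| ∈ {19}
|AC| ∈ {5·√(58)}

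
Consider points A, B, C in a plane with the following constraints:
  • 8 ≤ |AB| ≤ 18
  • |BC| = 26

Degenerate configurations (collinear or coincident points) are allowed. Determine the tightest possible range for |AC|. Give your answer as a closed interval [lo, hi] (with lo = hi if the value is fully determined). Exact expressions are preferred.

|AC| ∈ [8, 44]  (≈ [8.0000, 44.0000])

|AB| ∈ [8, 18]
|BC| ∈ {26}
|AC| ∈ [8, 44]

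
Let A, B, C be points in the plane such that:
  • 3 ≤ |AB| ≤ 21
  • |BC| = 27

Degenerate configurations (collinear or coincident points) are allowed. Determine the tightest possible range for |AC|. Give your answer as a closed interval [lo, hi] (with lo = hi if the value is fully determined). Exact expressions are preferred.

|AB| ∈ [3, 21]
|BC| ∈ {27}
|AC| ∈ [6, 48]

|AC| ∈ [6, 48]  (≈ [6.0000, 48.0000])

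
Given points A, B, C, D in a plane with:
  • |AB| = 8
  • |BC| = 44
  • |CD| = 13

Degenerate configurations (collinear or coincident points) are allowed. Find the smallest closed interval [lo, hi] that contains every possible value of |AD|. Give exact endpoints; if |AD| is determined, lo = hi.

|AD| ∈ [23, 65]  (≈ [23.0000, 65.0000])

|AB| ∈ {8}
|BC| ∈ {44}
|CD| ∈ {13}
|AC| ∈ [36, 52]
|BD| ∈ [31, 57]
|AD| ∈ [23, 65]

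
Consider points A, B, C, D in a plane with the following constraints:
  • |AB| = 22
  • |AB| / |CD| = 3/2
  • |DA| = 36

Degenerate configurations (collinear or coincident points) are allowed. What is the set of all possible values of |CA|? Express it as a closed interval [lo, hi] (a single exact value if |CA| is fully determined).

|CA| ∈ [64/3, 152/3]  (≈ [21.3333, 50.6667])

|AB| ∈ {22}
|AD| ∈ {36}
|CD| ∈ {44/3}
|BD| ∈ [14, 58]
|AC| ∈ [64/3, 152/3]
|BC| ∈ [0, 218/3]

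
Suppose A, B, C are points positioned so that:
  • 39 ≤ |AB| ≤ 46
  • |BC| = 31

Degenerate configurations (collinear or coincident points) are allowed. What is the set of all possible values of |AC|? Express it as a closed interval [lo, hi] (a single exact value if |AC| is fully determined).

|AB| ∈ [39, 46]
|BC| ∈ {31}
|AC| ∈ [8, 77]

|AC| ∈ [8, 77]  (≈ [8.0000, 77.0000])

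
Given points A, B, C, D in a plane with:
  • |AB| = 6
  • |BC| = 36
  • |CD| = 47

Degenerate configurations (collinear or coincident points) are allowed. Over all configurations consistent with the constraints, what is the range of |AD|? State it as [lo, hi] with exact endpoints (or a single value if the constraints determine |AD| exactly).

|AB| ∈ {6}
|BC| ∈ {36}
|CD| ∈ {47}
|AC| ∈ [30, 42]
|BD| ∈ [11, 83]
|AD| ∈ [5, 89]

|AD| ∈ [5, 89]  (≈ [5.0000, 89.0000])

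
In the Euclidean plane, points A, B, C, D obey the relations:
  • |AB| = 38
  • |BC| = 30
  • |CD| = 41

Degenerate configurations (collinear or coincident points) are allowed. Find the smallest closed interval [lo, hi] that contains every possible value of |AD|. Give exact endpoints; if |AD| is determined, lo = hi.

|AB| ∈ {38}
|BC| ∈ {30}
|CD| ∈ {41}
|AC| ∈ [8, 68]
|BD| ∈ [11, 71]
|AD| ∈ [0, 109]

|AD| ∈ [0, 109]  (≈ [0.0000, 109.0000])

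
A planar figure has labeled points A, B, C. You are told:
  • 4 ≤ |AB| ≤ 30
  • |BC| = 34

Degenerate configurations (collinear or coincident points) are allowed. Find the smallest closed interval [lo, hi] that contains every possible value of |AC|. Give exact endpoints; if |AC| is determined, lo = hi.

|AB| ∈ [4, 30]
|BC| ∈ {34}
|AC| ∈ [4, 64]

|AC| ∈ [4, 64]  (≈ [4.0000, 64.0000])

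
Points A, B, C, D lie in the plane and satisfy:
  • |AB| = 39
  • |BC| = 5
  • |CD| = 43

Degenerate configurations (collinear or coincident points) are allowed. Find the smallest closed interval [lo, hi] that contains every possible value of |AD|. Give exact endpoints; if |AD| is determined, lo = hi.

|AB| ∈ {39}
|BC| ∈ {5}
|CD| ∈ {43}
|AC| ∈ [34, 44]
|BD| ∈ [38, 48]
|AD| ∈ [0, 87]

|AD| ∈ [0, 87]  (≈ [0.0000, 87.0000])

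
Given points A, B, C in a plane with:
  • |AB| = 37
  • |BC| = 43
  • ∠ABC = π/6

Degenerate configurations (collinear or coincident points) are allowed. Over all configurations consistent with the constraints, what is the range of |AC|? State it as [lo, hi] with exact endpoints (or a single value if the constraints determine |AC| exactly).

|AC| = √(3218 - 1591·√(3))  (≈ 21.5013)

|AB| ∈ {37}
|BC| ∈ {43}
|AC| ∈ {√(3218 - 1591·√(3))}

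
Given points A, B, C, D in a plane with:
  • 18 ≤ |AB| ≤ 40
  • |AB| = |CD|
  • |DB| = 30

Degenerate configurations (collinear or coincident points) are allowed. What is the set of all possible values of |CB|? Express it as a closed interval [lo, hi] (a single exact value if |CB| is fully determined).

|AB| ∈ [18, 40]
|BD| ∈ {30}
|CD| ∈ [18, 40]
|AD| ∈ [0, 70]
|BC| ∈ [0, 70]
|AC| ∈ [0, 110]

|CB| ∈ [0, 70]  (≈ [0.0000, 70.0000])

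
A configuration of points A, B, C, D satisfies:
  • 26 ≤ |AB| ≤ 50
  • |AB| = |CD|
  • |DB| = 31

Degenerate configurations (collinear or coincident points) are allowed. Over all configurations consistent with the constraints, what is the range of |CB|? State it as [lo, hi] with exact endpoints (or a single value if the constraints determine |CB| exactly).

|AB| ∈ [26, 50]
|BD| ∈ {31}
|CD| ∈ [26, 50]
|AD| ∈ [0, 81]
|BC| ∈ [0, 81]
|AC| ∈ [0, 131]

|CB| ∈ [0, 81]  (≈ [0.0000, 81.0000])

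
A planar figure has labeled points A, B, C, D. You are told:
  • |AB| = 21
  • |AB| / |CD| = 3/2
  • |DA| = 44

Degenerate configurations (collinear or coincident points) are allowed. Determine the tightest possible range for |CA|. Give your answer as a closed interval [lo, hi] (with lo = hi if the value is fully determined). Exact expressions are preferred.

|AB| ∈ {21}
|AD| ∈ {44}
|CD| ∈ {14}
|BD| ∈ [23, 65]
|AC| ∈ [30, 58]
|BC| ∈ [9, 79]

|CA| ∈ [30, 58]  (≈ [30.0000, 58.0000])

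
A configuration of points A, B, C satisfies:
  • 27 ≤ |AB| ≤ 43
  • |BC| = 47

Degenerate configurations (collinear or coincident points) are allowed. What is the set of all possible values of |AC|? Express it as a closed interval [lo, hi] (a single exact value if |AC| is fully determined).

|AC| ∈ [4, 90]  (≈ [4.0000, 90.0000])

|AB| ∈ [27, 43]
|BC| ∈ {47}
|AC| ∈ [4, 90]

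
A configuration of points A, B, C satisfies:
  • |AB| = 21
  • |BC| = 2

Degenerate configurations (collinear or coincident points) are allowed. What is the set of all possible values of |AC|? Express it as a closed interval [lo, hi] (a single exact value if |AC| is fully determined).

|AC| ∈ [19, 23]  (≈ [19.0000, 23.0000])

|AB| ∈ {21}
|BC| ∈ {2}
|AC| ∈ [19, 23]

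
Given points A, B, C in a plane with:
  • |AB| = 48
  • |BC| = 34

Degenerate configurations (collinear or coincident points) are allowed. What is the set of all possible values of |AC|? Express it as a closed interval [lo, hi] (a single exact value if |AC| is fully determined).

|AB| ∈ {48}
|BC| ∈ {34}
|AC| ∈ [14, 82]

|AC| ∈ [14, 82]  (≈ [14.0000, 82.0000])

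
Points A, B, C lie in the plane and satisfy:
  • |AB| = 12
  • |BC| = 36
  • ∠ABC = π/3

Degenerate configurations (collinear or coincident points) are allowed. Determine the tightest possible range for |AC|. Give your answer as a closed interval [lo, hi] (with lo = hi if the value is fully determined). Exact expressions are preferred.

|AB| ∈ {12}
|BC| ∈ {36}
|AC| ∈ {12·√(7)}

|AC| = 12·√(7)  (≈ 31.7490)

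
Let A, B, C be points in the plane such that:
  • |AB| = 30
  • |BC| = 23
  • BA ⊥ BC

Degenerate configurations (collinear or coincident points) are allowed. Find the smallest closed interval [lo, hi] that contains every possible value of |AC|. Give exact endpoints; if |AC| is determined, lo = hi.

|AC| = √(1429)  (≈ 37.8021)

|AB| ∈ {30}
|BC| ∈ {23}
|AC| ∈ {√(1429)}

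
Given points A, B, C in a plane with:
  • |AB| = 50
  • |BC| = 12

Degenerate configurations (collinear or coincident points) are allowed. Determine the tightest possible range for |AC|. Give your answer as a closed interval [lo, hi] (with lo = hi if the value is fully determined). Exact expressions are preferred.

|AC| ∈ [38, 62]  (≈ [38.0000, 62.0000])

|AB| ∈ {50}
|BC| ∈ {12}
|AC| ∈ [38, 62]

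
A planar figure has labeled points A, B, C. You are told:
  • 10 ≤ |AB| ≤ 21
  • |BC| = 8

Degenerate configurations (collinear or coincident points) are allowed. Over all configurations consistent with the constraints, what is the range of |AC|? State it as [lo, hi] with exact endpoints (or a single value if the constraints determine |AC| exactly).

|AC| ∈ [2, 29]  (≈ [2.0000, 29.0000])

|AB| ∈ [10, 21]
|BC| ∈ {8}
|AC| ∈ [2, 29]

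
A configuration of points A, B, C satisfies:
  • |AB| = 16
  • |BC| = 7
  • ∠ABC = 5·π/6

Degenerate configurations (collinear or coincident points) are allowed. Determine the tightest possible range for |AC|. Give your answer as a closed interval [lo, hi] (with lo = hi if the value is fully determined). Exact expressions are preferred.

|AC| = √(112·√(3) + 305)  (≈ 22.3381)

|AB| ∈ {16}
|BC| ∈ {7}
|AC| ∈ {√(112·√(3) + 305)}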